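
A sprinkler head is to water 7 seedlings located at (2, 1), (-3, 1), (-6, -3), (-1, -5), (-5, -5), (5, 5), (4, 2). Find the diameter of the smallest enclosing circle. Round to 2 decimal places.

14.14

A smallest enclosing disk is always determined by at most three of the input points on its boundary.
The farthest pair is (-5, -5)–(5, 5) with squared distance 200. The circle on this segment as diameter has centre (0, 0) and r² = 200/4 = 50.
Check (2, 1): distance² to centre = 5 ≤ 50, so it lies inside.
All remaining points lie in this disk, and no smaller disk contains both endpoints, so this is the minimum enclosing circle.
Diameter = 2r = 2√50 ≈ 14.14.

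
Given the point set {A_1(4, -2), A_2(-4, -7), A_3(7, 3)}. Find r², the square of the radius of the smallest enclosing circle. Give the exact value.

Side lengths²: A_1A_2² = 89, A_1A_3² = 34, A_2A_3² = 221.
Since A_2A_3² = 221 ≥ 89 + 34 = 123, the angle opposite A_2A_3 is not acute, so the smallest enclosing circle has A_2A_3 as diameter.
Centre = midpoint of A_2A_3 = (1.5, -2), r² = 221/4 = 55.25.

55.25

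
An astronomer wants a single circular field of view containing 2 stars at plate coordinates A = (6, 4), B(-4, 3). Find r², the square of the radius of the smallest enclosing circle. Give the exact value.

The smallest circle enclosing two points has them as diameter endpoints.
Centre = midpoint = (1, 3.5); r² = |AB|²/4 = 101/4 = 25.25.

25.25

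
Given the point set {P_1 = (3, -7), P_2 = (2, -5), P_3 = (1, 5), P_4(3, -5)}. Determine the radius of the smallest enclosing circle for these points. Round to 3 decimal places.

A smallest enclosing disk is always determined by at most three of the input points on its boundary.
The farthest pair is P_1–P_3 with squared distance 148. The circle on this segment as diameter has centre (2, -1) and r² = 148/4 = 37.
Check P_2: distance² to centre = 16 ≤ 37, so it lies inside.
All remaining points lie in this disk, and no smaller disk contains both endpoints, so this is the minimum enclosing circle.
r = √37 ≈ 6.083.

6.083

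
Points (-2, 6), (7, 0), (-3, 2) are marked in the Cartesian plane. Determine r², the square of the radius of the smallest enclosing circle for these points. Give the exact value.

2873/98

Call the three points A, B, C in the order given.
Side lengths²: AB² = 117, AC² = 17, BC² = 104.
Since AB² = 117 < 104 + 17 = 121, the triangle is acute, so the smallest enclosing circle is the circumcircle.
Circumcentre = (33/14, 39/14), r² = 2873/98.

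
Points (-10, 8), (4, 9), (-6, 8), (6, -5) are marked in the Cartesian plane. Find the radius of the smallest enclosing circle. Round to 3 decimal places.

A smallest enclosing disk is always determined by at most three of the input points on its boundary.
The farthest pair is (-10, 8)–(6, -5) with squared distance 425. The circle on this segment as diameter has centre (-2, 1.5) and r² = 425/4 = 106.25.
Check (4, 9): distance² to centre = 92.25 ≤ 106.25, so it lies inside.
All remaining points lie in this disk, and no smaller disk contains both endpoints, so this is the minimum enclosing circle.
r = √(106.25) ≈ 10.308.

10.308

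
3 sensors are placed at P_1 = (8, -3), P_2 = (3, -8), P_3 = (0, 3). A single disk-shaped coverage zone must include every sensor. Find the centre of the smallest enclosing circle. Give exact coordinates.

(16/7, -16/7)

Side lengths²: P_1P_2² = 50, P_1P_3² = 100, P_2P_3² = 130.
Since P_2P_3² = 130 < 100 + 50 = 150, the triangle is acute, so the smallest enclosing circle is the circumcircle.
Circumcentre = (16/7, -16/7), r² = 1625/49.
Centre = (16/7, -16/7).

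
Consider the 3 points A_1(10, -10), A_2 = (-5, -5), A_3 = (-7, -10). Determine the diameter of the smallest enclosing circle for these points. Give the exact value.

Side lengths²: A_1A_2² = 250, A_1A_3² = 289, A_2A_3² = 29.
Since A_1A_3² = 289 ≥ 250 + 29 = 279, the angle opposite A_1A_3 is not acute, so the smallest enclosing circle has A_1A_3 as diameter.
Centre = midpoint of A_1A_3 = (1.5, -10), r² = 289/4 = 72.25.
Diameter = 2r = 2√(72.25) = 17.

17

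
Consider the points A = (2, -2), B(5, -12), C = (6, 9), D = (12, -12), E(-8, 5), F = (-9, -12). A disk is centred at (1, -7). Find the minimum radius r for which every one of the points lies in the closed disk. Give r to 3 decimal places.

16.763

The required radius is the distance from (1, -7) to the farthest point.
Squared distances: 26, 41, 281, 146, 225, 125.
Maximum is 281, attained at C.
r = √281 ≈ 16.763.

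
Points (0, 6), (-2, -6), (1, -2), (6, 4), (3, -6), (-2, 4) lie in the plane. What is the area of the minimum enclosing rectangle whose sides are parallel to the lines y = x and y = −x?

In coordinates u = x + y, v = x − y the rectangle is axis-aligned; the map (x,y)→(u,v) scales areas by 2.
u-values: 6, -8, -1, 10, -3, 2; range = 10 − (-8) = 18.
v-values: -6, 4, 3, 2, 9, -6; range = 9 − (-6) = 15.
Area = (18 × 15) / 2 = 135.

135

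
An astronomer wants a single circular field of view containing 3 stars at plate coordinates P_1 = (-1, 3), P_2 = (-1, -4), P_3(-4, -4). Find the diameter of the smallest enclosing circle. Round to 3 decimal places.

7.616

Side lengths²: P_1P_2² = 49, P_1P_3² = 58, P_2P_3² = 9.
Since P_1P_3² = 58 ≥ 49 + 9 = 58, the angle opposite P_1P_3 is not acute, so the smallest enclosing circle has P_1P_3 as diameter.
Centre = midpoint of P_1P_3 = (-2.5, -0.5), r² = 58/4 = 14.5.
Diameter = 2r = 2√(14.5) ≈ 7.616.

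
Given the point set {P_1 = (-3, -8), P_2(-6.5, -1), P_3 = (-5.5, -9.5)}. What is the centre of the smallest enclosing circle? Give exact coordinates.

(-6, -5.25)

Side lengths²: P_1P_2² = 61.25, P_1P_3² = 8.5, P_2P_3² = 73.25.
Since P_2P_3² = 73.25 ≥ 61.25 + 8.5 = 69.75, the angle opposite P_2P_3 is not acute, so the smallest enclosing circle has P_2P_3 as diameter.
Centre = midpoint of P_2P_3 = (-6, -5.25), r² = 73.25/4 = 18.3125.
Centre = (-6, -5.25).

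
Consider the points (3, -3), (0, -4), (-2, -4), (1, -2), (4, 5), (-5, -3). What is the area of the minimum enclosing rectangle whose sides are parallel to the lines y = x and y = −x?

In coordinates u = x + y, v = x − y the rectangle is axis-aligned; the map (x,y)→(u,v) scales areas by 2.
u-values: 0, -4, -6, -1, 9, -8; range = 9 − (-8) = 17.
v-values: 6, 4, 2, 3, -1, -2; range = 6 − (-2) = 8.
Area = (17 × 8) / 2 = 68.

68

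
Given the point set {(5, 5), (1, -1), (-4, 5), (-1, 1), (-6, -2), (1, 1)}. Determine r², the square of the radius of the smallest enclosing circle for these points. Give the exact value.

42.5

The farthest pair is (5, 5)–(-6, -2) with squared distance 170. The circle on this segment as diameter has centre (-0.5, 1.5) and r² = 170/4 = 42.5.
Check (1, -1): distance² to centre = 8.5 ≤ 42.5, so it lies inside.
All remaining points lie in this disk, and no smaller disk contains both endpoints, so this is the minimum enclosing circle.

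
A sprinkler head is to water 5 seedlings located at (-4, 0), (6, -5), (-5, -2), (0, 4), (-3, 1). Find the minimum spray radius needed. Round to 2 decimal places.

5.95

A smallest enclosing disk is always determined by at most three of the input points on its boundary.
The minimum enclosing circle is determined by three boundary points: (6, -5), (-5, -2), (0, 4).
Their circumcentre is (17/18, -101/54) with r² = 51545/1458.
The farthest remaining point (-4, 0) is at distance² 40745/1458 ≤ 51545/1458.
r = √(51545/1458) ≈ 5.95.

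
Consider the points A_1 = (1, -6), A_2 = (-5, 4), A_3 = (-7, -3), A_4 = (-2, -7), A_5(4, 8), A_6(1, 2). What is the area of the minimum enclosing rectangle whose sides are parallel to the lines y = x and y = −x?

In coordinates u = x + y, v = x − y the rectangle is axis-aligned; the map (x,y)→(u,v) scales areas by 2.
u-values: -5, -1, -10, -9, 12, 3; range = 12 − (-10) = 22.
v-values: 7, -9, -4, 5, -4, -1; range = 7 − (-9) = 16.
Area = (22 × 16) / 2 = 176.

176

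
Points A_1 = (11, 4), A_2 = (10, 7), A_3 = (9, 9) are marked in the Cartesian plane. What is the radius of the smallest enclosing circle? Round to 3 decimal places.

2.693

Side lengths²: A_1A_2² = 10, A_1A_3² = 29, A_2A_3² = 5.
Since A_1A_3² = 29 ≥ 10 + 5 = 15, the angle opposite A_1A_3 is not acute, so the smallest enclosing circle has A_1A_3 as diameter.
Centre = midpoint of A_1A_3 = (10, 6.5), r² = 29/4 = 7.25.
r = √(7.25) ≈ 2.693.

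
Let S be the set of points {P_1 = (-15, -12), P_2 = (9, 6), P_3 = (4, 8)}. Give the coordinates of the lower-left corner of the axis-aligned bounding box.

(-15, -12)

x-range [-15, 9], y-range [-12, 8].
The lower-left corner is (-15, -12).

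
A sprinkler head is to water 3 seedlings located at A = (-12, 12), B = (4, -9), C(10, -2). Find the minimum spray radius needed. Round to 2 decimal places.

13.33

Side lengths²: AB² = 697, AC² = 680, BC² = 85.
Since AB² = 697 < 680 + 85 = 765, the triangle is acute, so the smallest enclosing circle is the circumcircle.
Circumcentre = (-2.5, 37/14), r² = 17425/98.
r = √(17425/98) ≈ 13.33.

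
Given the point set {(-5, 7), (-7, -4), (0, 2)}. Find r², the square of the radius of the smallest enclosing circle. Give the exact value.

10625/338

Call the three points A, B, C in the order given.
Side lengths²: AB² = 125, AC² = 50, BC² = 85.
Since AB² = 125 < 85 + 50 = 135, the triangle is acute, so the smallest enclosing circle is the circumcircle.
Circumcentre = (-145/26, 37/26), r² = 10625/338.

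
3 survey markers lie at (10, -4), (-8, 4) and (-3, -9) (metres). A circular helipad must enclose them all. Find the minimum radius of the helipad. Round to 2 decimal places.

9.85

Call the three points A, B, C in the order given.
Side lengths²: AB² = 388, AC² = 194, BC² = 194.
Since AB² = 388 ≥ 194 + 194 = 388, the angle opposite AB is not acute, so the smallest enclosing circle has AB as diameter.
Centre = midpoint of AB = (1, 0), r² = 388/4 = 97.
r = √97 ≈ 9.85.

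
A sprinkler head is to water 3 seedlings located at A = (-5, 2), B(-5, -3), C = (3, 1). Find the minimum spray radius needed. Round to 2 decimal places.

4.51

Side lengths²: AB² = 25, AC² = 65, BC² = 80.
Since BC² = 80 < 65 + 25 = 90, the triangle is acute, so the smallest enclosing circle is the circumcircle.
Circumcentre = (-1.25, -0.5), r² = 20.3125.
r = √(20.3125) ≈ 4.51.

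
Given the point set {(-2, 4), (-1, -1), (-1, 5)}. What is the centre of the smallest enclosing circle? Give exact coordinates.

Call the three points A, B, C in the order given.
Side lengths²: AB² = 26, AC² = 2, BC² = 36.
Since BC² = 36 ≥ 26 + 2 = 28, the angle opposite BC is not acute, so the smallest enclosing circle has BC as diameter.
Centre = midpoint of BC = (-1, 2), r² = 36/4 = 9.
Centre = (-1, 2).

(-1, 2)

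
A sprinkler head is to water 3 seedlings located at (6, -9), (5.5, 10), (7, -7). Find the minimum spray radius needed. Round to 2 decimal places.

9.50

Call the three points A, B, C in the order given.
Side lengths²: AB² = 361.25, AC² = 5, BC² = 291.25.
Since AB² = 361.25 ≥ 291.25 + 5 = 296.25, the angle opposite AB is not acute, so the smallest enclosing circle has AB as diameter.
Centre = midpoint of AB = (5.75, 0.5), r² = 361.25/4 = 90.3125.
r = √(90.3125) ≈ 9.50.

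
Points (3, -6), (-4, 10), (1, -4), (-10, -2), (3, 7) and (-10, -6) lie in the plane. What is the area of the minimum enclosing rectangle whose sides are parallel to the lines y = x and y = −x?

299

In coordinates u = x + y, v = x − y the rectangle is axis-aligned; the map (x,y)→(u,v) scales areas by 2.
u-values: -3, 6, -3, -12, 10, -16; range = 10 − (-16) = 26.
v-values: 9, -14, 5, -8, -4, -4; range = 9 − (-14) = 23.
Area = (26 × 23) / 2 = 299.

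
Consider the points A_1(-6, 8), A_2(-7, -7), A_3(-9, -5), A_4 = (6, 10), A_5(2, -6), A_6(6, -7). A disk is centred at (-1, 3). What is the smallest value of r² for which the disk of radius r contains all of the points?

The required radius is the distance from (-1, 3) to the farthest point.
Squared distances: 50, 136, 128, 98, 90, 149.
Maximum is 149, attained at A_6.

149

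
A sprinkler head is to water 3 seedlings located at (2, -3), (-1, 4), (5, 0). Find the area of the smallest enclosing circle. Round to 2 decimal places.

Call the three points A, B, C in the order given.
Side lengths²: AB² = 58, AC² = 18, BC² = 52.
Since AB² = 58 < 52 + 18 = 70, the triangle is acute, so the smallest enclosing circle is the circumcircle.
Circumcentre = (1.2, 0.8), r² = 15.08.
Area = π·r² = π·15.08 ≈ 47.38.

47.38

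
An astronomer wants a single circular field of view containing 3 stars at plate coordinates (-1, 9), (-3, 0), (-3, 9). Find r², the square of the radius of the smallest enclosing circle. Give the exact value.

21.25

Call the three points A, B, C in the order given.
Side lengths²: AB² = 85, AC² = 4, BC² = 81.
Since AB² = 85 ≥ 81 + 4 = 85, the angle opposite AB is not acute, so the smallest enclosing circle has AB as diameter.
Centre = midpoint of AB = (-2, 4.5), r² = 85/4 = 21.25.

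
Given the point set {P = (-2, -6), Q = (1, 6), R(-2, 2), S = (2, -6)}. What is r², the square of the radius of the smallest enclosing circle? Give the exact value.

38.515625

The minimum enclosing circle is determined by three boundary points: P, Q, S.
Their circumcentre is (0, -0.125) with r² = 38.515625.
The farthest remaining point R is at distance² 8.515625 ≤ 38.515625.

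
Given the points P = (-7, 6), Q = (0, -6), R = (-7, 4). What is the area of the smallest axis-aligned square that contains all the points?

The bounding box has width 7 and height 12.
An axis-aligned square enclosing the set must have side ≥ max(width, height).
So the minimum side is max(7, 12) = 12.
Area = 12² = 144.

144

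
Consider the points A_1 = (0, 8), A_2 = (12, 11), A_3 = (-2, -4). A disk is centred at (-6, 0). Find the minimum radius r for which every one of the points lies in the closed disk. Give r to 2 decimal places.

21.10

The required radius is the distance from (-6, 0) to the farthest point.
Squared distances: 100, 445, 32.
Maximum is 445, attained at A_2.
r = √445 ≈ 21.10.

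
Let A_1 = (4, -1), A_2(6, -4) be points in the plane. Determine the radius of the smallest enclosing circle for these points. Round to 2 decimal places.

1.80

The smallest circle enclosing two points has them as diameter endpoints.
Centre = midpoint = (5, -2.5); r² = |A_1A_2|²/4 = 13/4 = 3.25.
r = √(3.25) ≈ 1.80.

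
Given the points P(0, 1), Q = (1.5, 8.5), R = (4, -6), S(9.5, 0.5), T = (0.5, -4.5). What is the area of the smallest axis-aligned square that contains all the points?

The bounding box has width 9.5 and height 14.5.
An axis-aligned square enclosing the set must have side ≥ max(width, height).
So the minimum side is max(9.5, 14.5) = 14.5.
Area = 14.5² = 210.25.

210.25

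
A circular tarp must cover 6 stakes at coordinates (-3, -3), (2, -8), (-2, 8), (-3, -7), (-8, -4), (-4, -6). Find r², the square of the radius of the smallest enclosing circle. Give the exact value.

2465/36

The minimum enclosing circle of a finite set is fixed by two of the points (as a diameter) or three (as a circumcircle).
The minimum enclosing circle is determined by three boundary points: (2, -8), (-2, 8), (-8, -4).
Their circumcentre is (-2/3, -1/6) with r² = 2465/36.
The farthest remaining point (-3, -7) is at distance² 1877/36 ≤ 2465/36.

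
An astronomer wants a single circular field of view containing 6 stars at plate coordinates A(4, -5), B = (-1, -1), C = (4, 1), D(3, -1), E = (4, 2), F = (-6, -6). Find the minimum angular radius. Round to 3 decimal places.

By Welzl's lemma the MEC is supported by two points (diametrically opposite) or three points (on a circumcircle).
The farthest pair is E–F with squared distance 164. The circle on this segment as diameter has centre (-1, -2) and r² = 164/4 = 41.
Check A: distance² to centre = 34 ≤ 41, so it lies inside.
All remaining points lie in this disk, and no smaller disk contains both endpoints, so this is the minimum enclosing circle.
r = √41 ≈ 6.403.

6.403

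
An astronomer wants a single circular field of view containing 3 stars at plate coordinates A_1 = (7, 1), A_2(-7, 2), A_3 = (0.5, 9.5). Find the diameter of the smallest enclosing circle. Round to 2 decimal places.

14.16

Side lengths²: A_1A_2² = 197, A_1A_3² = 114.5, A_2A_3² = 112.5.
Since A_1A_2² = 197 < 114.5 + 112.5 = 227, the triangle is acute, so the smallest enclosing circle is the circumcircle.
Circumcentre = (1/15, 73/30), r² = 45113/900.
Diameter = 2r = 2√(45113/900) ≈ 14.16.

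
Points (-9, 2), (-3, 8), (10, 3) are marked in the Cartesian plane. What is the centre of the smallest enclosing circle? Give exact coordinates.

(0.5, 2.5)

Call the three points A, B, C in the order given.
Side lengths²: AB² = 72, AC² = 362, BC² = 194.
Since AC² = 362 ≥ 194 + 72 = 266, the angle opposite AC is not acute, so the smallest enclosing circle has AC as diameter.
Centre = midpoint of AC = (0.5, 2.5), r² = 362/4 = 90.5.
Centre = (0.5, 2.5).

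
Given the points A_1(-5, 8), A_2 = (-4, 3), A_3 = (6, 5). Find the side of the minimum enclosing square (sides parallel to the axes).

11

The bounding box has width 11 and height 5.
An axis-aligned square enclosing the set must have side ≥ max(width, height).
So the minimum side is max(11, 5) = 11.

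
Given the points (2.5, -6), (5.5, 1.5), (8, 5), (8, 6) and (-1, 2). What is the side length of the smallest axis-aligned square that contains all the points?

The bounding box has width 9 and height 12.
An axis-aligned square enclosing the set must have side ≥ max(width, height).
So the minimum side is max(9, 12) = 12.

12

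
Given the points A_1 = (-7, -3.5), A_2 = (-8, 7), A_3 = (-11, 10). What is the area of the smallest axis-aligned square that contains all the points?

The bounding box has width 4 and height 13.5.
An axis-aligned square enclosing the set must have side ≥ max(width, height).
So the minimum side is max(4, 13.5) = 13.5.
Area = 13.5² = 182.25.

182.25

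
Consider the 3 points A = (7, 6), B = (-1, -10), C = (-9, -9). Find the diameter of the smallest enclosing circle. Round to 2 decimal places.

21.93

Side lengths²: AB² = 320, AC² = 481, BC² = 65.
Since AC² = 481 ≥ 320 + 65 = 385, the angle opposite AC is not acute, so the smallest enclosing circle has AC as diameter.
Centre = midpoint of AC = (-1, -1.5), r² = 481/4 = 120.25.
Diameter = 2r = 2√(120.25) ≈ 21.93.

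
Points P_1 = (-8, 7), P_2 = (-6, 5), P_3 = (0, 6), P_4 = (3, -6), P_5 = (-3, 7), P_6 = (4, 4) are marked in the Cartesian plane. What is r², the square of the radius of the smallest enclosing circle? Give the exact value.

72.5

The farthest pair is P_1–P_4 with squared distance 290. The circle on this segment as diameter has centre (-2.5, 0.5) and r² = 290/4 = 72.5.
Check P_2: distance² to centre = 32.5 ≤ 72.5, so it lies inside.
All remaining points lie in this disk, and no smaller disk contains both endpoints, so this is the minimum enclosing circle.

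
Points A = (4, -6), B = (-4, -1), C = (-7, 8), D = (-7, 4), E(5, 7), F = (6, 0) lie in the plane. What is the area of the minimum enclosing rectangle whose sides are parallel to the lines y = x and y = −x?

212.5

In coordinates u = x + y, v = x − y the rectangle is axis-aligned; the map (x,y)→(u,v) scales areas by 2.
u-values: -2, -5, 1, -3, 12, 6; range = 12 − (-5) = 17.
v-values: 10, -3, -15, -11, -2, 6; range = 10 − (-15) = 25.
Area = (17 × 25) / 2 = 212.5.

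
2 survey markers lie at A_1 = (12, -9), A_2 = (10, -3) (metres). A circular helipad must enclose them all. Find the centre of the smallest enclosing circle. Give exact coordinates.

The smallest circle enclosing two points has them as diameter endpoints.
Centre = midpoint = (11, -6); r² = |A_1A_2|²/4 = 40/4 = 10.
Centre = (11, -6).

(11, -6)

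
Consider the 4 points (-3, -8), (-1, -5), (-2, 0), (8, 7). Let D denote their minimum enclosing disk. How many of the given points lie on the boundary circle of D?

2

The farthest pair is (-3, -8)–(8, 7) with squared distance 346. The circle on this segment as diameter has centre (2.5, -0.5) and r² = 346/4 = 86.5.
Check (-1, -5): distance² to centre = 32.5 ≤ 86.5, so it lies inside.
All remaining points lie in this disk, and no smaller disk contains both endpoints, so this is the minimum enclosing circle.
The points at distance exactly r from the centre are (-3, -8), (8, 7) — 2 points.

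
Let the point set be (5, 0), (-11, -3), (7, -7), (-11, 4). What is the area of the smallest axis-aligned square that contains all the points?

The bounding box has width 18 and height 11.
An axis-aligned square enclosing the set must have side ≥ max(width, height).
So the minimum side is max(18, 11) = 18.
Area = 18² = 324.

324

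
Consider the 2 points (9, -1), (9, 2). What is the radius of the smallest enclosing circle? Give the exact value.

The smallest circle enclosing two points has them as diameter endpoints.
Centre = midpoint = (9, 0.5); r² = |(9, -1)−(9, 2)|²/4 = 9/4 = 2.25.
r = √(2.25) = 1.5.

1.5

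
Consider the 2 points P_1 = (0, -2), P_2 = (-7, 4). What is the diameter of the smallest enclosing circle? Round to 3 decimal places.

9.220

The smallest circle enclosing two points has them as diameter endpoints.
Centre = midpoint = (-3.5, 1); r² = |P_1P_2|²/4 = 85/4 = 21.25.
Diameter = 2r = 2√(21.25) ≈ 9.220.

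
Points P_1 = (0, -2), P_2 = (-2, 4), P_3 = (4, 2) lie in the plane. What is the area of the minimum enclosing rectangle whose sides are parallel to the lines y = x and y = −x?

In coordinates u = x + y, v = x − y the rectangle is axis-aligned; the map (x,y)→(u,v) scales areas by 2.
u-values: -2, 2, 6; range = 6 − (-2) = 8.
v-values: 2, -6, 2; range = 2 − (-6) = 8.
Area = (8 × 8) / 2 = 32.

32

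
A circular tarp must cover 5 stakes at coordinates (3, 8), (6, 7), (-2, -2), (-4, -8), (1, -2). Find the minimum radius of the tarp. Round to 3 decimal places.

9.014

The farthest pair is (6, 7)–(-4, -8) with squared distance 325. The circle on this segment as diameter has centre (1, -0.5) and r² = 325/4 = 81.25.
Check (3, 8): distance² to centre = 76.25 ≤ 81.25, so it lies inside.
All remaining points lie in this disk, and no smaller disk contains both endpoints, so this is the minimum enclosing circle.
r = √(81.25) ≈ 9.014.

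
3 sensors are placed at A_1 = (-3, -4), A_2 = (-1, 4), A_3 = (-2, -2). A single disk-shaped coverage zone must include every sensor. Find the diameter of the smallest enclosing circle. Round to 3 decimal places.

8.246

Side lengths²: A_1A_2² = 68, A_1A_3² = 5, A_2A_3² = 37.
Since A_1A_2² = 68 ≥ 37 + 5 = 42, the angle opposite A_1A_2 is not acute, so the smallest enclosing circle has A_1A_2 as diameter.
Centre = midpoint of A_1A_2 = (-2, 0), r² = 68/4 = 17.
Diameter = 2r = 2√17 ≈ 8.246.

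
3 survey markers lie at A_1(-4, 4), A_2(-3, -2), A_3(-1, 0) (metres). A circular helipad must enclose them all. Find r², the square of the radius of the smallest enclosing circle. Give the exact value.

Side lengths²: A_1A_2² = 37, A_1A_3² = 25, A_2A_3² = 8.
Since A_1A_2² = 37 ≥ 25 + 8 = 33, the angle opposite A_1A_2 is not acute, so the smallest enclosing circle has A_1A_2 as diameter.
Centre = midpoint of A_1A_2 = (-3.5, 1), r² = 37/4 = 9.25.

9.25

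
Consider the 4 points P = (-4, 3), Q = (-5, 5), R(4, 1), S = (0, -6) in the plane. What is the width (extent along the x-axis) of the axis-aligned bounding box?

max x = 4, min x = -5, so width = 9.

9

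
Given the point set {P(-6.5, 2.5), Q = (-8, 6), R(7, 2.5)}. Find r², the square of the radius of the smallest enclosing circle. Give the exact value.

Side lengths²: PQ² = 14.5, PR² = 182.25, QR² = 237.25.
Since QR² = 237.25 ≥ 182.25 + 14.5 = 196.75, the angle opposite QR is not acute, so the smallest enclosing circle has QR as diameter.
Centre = midpoint of QR = (-0.5, 4.25), r² = 237.25/4 = 59.3125.

59.3125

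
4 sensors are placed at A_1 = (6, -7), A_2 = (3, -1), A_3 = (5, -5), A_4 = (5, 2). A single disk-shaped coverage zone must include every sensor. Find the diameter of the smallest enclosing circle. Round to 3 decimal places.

9.055

By Welzl's lemma the MEC is supported by two points (diametrically opposite) or three points (on a circumcircle).
The farthest pair is A_1–A_4 with squared distance 82. The circle on this segment as diameter has centre (5.5, -2.5) and r² = 82/4 = 20.5.
Check A_2: distance² to centre = 8.5 ≤ 20.5, so it lies inside.
All remaining points lie in this disk, and no smaller disk contains both endpoints, so this is the minimum enclosing circle.
Diameter = 2r = 2√(20.5) ≈ 9.055.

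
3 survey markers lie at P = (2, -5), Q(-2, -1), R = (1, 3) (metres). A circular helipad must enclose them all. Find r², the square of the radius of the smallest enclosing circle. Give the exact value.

Side lengths²: PQ² = 32, PR² = 65, QR² = 25.
Since PR² = 65 ≥ 32 + 25 = 57, the angle opposite PR is not acute, so the smallest enclosing circle has PR as diameter.
Centre = midpoint of PR = (1.5, -1), r² = 65/4 = 16.25.

16.25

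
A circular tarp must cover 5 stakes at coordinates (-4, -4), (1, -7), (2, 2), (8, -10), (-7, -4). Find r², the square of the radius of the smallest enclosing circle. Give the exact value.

The minimum enclosing circle of a finite set is fixed by two of the points (as a diameter) or three (as a circumcircle).
The minimum enclosing circle is determined by three boundary points: (2, 2), (8, -10), (-7, -4).
Their circumcentre is (0.875, -6.0625) with r² = 66.26953125.
The farthest remaining point (-4, -4) is at distance² 28.01953125 ≤ 66.26953125.

66.26953125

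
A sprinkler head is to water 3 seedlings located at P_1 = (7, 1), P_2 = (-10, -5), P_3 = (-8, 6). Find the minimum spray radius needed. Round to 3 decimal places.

9.105

Side lengths²: P_1P_2² = 325, P_1P_3² = 250, P_2P_3² = 125.
Since P_1P_2² = 325 < 250 + 125 = 375, the triangle is acute, so the smallest enclosing circle is the circumcircle.
Circumcentre = (-27/14, -11/14), r² = 8125/98.
r = √(8125/98) ≈ 9.105.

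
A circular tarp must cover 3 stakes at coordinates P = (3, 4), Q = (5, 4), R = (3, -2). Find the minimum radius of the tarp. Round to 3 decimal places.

Side lengths²: PQ² = 4, PR² = 36, QR² = 40.
Since QR² = 40 ≥ 36 + 4 = 40, the angle opposite QR is not acute, so the smallest enclosing circle has QR as diameter.
Centre = midpoint of QR = (4, 1), r² = 40/4 = 10.
r = √10 ≈ 3.162.

3.162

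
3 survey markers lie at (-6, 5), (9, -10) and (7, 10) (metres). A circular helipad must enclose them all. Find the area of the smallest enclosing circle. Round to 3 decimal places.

Call the three points A, B, C in the order given.
Side lengths²: AB² = 450, AC² = 194, BC² = 404.
Since AB² = 450 < 404 + 194 = 598, the triangle is acute, so the smallest enclosing circle is the circumcircle.
Circumcentre = (32/9, -4/9), r² = 9797/81.
Area = π·r² = π·9797/81 ≈ 379.978.

379.978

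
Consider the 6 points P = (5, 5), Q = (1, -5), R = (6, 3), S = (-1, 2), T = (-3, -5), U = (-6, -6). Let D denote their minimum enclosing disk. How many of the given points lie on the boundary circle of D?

A smallest enclosing disk is always determined by at most three of the input points on its boundary.
The farthest pair is P–U with squared distance 242. The circle on this segment as diameter has centre (-0.5, -0.5) and r² = 242/4 = 60.5.
Check Q: distance² to centre = 22.5 ≤ 60.5, so it lies inside.
All remaining points lie in this disk, and no smaller disk contains both endpoints, so this is the minimum enclosing circle.
The points at distance exactly r from the centre are P, U — 2 points.

2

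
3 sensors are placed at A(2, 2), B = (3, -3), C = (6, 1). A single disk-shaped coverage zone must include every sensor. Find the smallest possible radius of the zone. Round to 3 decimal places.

2.766

Side lengths²: AB² = 26, AC² = 17, BC² = 25.
Since AB² = 26 < 25 + 17 = 42, the triangle is acute, so the smallest enclosing circle is the circumcircle.
Circumcentre = (135/38, -11/38), r² = 5525/722.
r = √(5525/722) ≈ 2.766.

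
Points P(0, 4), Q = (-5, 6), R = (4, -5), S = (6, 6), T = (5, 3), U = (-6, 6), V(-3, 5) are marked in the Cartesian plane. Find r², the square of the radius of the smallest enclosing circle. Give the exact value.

27625/484

A smallest enclosing disk is always determined by at most three of the input points on its boundary.
The minimum enclosing circle is determined by three boundary points: R, S, U.
Their circumcentre is (0, 31/22) with r² = 27625/484.
The farthest remaining point Q is at distance² 22301/484 ≤ 27625/484.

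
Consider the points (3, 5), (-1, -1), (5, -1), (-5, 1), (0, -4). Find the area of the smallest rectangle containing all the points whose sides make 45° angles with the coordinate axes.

In coordinates u = x + y, v = x − y the rectangle is axis-aligned; the map (x,y)→(u,v) scales areas by 2.
u-values: 8, -2, 4, -4, -4; range = 8 − (-4) = 12.
v-values: -2, 0, 6, -6, 4; range = 6 − (-6) = 12.
Area = (12 × 12) / 2 = 72.

72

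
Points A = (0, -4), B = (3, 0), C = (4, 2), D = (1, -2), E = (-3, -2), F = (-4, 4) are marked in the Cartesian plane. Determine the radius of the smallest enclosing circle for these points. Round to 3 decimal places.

4.749

The minimum enclosing circle is determined by three boundary points: A, C, F.
Their circumcentre is (-4/7, 5/7) with r² = 1105/49.
The farthest remaining point B is at distance² 650/49 ≤ 1105/49.
r = √(1105/49) ≈ 4.749.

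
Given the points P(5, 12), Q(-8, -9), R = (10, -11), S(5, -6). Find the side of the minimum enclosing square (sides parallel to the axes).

23

The bounding box has width 18 and height 23.
An axis-aligned square enclosing the set must have side ≥ max(width, height).
So the minimum side is max(18, 23) = 23.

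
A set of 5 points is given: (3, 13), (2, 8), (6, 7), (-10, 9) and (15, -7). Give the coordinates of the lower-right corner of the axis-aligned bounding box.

(15, -7)

x-range [-10, 15], y-range [-7, 13].
The lower-right corner is (15, -7).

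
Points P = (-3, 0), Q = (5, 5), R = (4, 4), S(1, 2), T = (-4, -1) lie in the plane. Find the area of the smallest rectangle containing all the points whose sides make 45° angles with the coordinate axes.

22.5

In coordinates u = x + y, v = x − y the rectangle is axis-aligned; the map (x,y)→(u,v) scales areas by 2.
u-values: -3, 10, 8, 3, -5; range = 10 − (-5) = 15.
v-values: -3, 0, 0, -1, -3; range = 0 − (-3) = 3.
Area = (15 × 3) / 2 = 22.5.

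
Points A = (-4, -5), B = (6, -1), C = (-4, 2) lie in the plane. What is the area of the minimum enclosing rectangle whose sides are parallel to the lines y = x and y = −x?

91

In coordinates u = x + y, v = x − y the rectangle is axis-aligned; the map (x,y)→(u,v) scales areas by 2.
u-values: -9, 5, -2; range = 5 − (-9) = 14.
v-values: 1, 7, -6; range = 7 − (-6) = 13.
Area = (14 × 13) / 2 = 91.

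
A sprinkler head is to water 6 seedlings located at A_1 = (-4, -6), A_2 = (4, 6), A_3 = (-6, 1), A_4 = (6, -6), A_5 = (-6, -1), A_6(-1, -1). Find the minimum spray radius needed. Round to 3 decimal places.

7.311

A smallest enclosing disk is always determined by at most three of the input points on its boundary.
The minimum enclosing circle is determined by three boundary points: A_1, A_2, A_4.
Their circumcentre is (1, -2/3) with r² = 481/9.
The farthest remaining point A_3 is at distance² 466/9 ≤ 481/9.
r = √(481/9) ≈ 7.311.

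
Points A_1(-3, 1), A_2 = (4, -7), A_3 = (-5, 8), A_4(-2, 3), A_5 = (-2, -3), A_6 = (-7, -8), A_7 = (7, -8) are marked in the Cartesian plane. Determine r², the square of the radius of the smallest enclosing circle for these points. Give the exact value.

By Welzl's lemma the MEC is supported by two points (diametrically opposite) or three points (on a circumcircle).
The minimum enclosing circle is determined by three boundary points: A_3, A_6, A_7.
Their circumcentre is (0, -0.75) with r² = 101.5625.
The farthest remaining point A_2 is at distance² 55.0625 ≤ 101.5625.

101.5625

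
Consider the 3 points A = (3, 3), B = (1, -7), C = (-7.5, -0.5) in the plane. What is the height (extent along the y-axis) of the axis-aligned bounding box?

10

max y = 3, min y = -7, so height = 10.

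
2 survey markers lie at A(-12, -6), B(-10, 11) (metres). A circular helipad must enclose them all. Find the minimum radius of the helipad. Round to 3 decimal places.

8.559

The smallest circle enclosing two points has them as diameter endpoints.
Centre = midpoint = (-11, 2.5); r² = |AB|²/4 = 293/4 = 73.25.
r = √(73.25) ≈ 8.559.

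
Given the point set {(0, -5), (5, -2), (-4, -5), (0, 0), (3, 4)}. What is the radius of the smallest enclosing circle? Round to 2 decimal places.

The farthest pair is (-4, -5)–(3, 4) with squared distance 130. The circle on this segment as diameter has centre (-0.5, -0.5) and r² = 130/4 = 32.5.
Check (0, -5): distance² to centre = 20.5 ≤ 32.5, so it lies inside.
All remaining points lie in this disk, and no smaller disk contains both endpoints, so this is the minimum enclosing circle.
r = √(32.5) ≈ 5.70.

5.70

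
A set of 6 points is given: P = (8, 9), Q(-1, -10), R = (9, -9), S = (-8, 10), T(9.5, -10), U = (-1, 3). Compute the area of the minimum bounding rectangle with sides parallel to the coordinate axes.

350

x ranges over [-8, 9.5], width 17.5.
y ranges over [-10, 10], height 20.
Area = 17.5 × 20 = 350.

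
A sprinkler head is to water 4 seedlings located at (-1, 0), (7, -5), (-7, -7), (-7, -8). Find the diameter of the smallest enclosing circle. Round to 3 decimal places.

14.318

A smallest enclosing disk is always determined by at most three of the input points on its boundary.
The farthest pair is (7, -5)–(-7, -8) with squared distance 205. The circle on this segment as diameter has centre (0, -6.5) and r² = 205/4 = 51.25.
Check (-1, 0): distance² to centre = 43.25 ≤ 51.25, so it lies inside.
All remaining points lie in this disk, and no smaller disk contains both endpoints, so this is the minimum enclosing circle.
Diameter = 2r = 2√(51.25) ≈ 14.318.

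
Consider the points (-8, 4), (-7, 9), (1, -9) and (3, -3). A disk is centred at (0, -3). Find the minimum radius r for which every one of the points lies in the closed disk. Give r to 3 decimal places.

The required radius is the distance from (0, -3) to the farthest point.
Squared distances: 113, 193, 37, 9.
Maximum is 193, attained at (-7, 9).
r = √193 ≈ 13.892.

13.892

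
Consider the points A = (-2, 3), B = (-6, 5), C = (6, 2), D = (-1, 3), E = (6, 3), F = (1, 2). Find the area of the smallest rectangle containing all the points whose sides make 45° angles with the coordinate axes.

75

In coordinates u = x + y, v = x − y the rectangle is axis-aligned; the map (x,y)→(u,v) scales areas by 2.
u-values: 1, -1, 8, 2, 9, 3; range = 9 − (-1) = 10.
v-values: -5, -11, 4, -4, 3, -1; range = 4 − (-11) = 15.
Area = (10 × 15) / 2 = 75.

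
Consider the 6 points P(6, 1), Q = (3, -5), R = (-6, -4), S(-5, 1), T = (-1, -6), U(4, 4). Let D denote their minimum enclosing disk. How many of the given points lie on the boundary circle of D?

3

A smallest enclosing disk is always determined by at most three of the input points on its boundary.
The minimum enclosing circle is determined by three boundary points: P, R, U.
Their circumcentre is (-5/23, -45/46) with r² = 90077/2116.
The farthest remaining point S is at distance² 56681/2116 ≤ 90077/2116.
The points at distance exactly r from the centre are P, R, U — 3 points.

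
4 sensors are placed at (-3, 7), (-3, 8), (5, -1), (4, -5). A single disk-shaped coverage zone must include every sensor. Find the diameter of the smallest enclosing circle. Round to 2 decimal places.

The farthest pair is (-3, 8)–(4, -5) with squared distance 218. The circle on this segment as diameter has centre (0.5, 1.5) and r² = 218/4 = 54.5.
Check (-3, 7): distance² to centre = 42.5 ≤ 54.5, so it lies inside.
All remaining points lie in this disk, and no smaller disk contains both endpoints, so this is the minimum enclosing circle.
Diameter = 2r = 2√(54.5) ≈ 14.76.

14.76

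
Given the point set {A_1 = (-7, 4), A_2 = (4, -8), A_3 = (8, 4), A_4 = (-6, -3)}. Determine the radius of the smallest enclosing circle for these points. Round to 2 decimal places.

A smallest enclosing disk is always determined by at most three of the input points on its boundary.
The minimum enclosing circle is determined by three boundary points: A_1, A_2, A_3.
Their circumcentre is (0.5, -1/6) with r² = 1325/18.
The farthest remaining point A_4 is at distance² 905/18 ≤ 1325/18.
r = √(1325/18) ≈ 8.58.

8.58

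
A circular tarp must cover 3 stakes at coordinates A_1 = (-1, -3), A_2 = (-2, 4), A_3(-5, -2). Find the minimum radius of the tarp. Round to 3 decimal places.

3.622

Side lengths²: A_1A_2² = 50, A_1A_3² = 17, A_2A_3² = 45.
Since A_1A_2² = 50 < 45 + 17 = 62, the triangle is acute, so the smallest enclosing circle is the circumcircle.
Circumcentre = (-41/18, 7/18), r² = 2125/162.
r = √(2125/162) ≈ 3.622.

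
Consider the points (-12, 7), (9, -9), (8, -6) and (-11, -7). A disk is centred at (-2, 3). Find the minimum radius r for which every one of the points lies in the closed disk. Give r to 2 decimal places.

The required radius is the distance from (-2, 3) to the farthest point.
Squared distances: 116, 265, 181, 181.
Maximum is 265, attained at (9, -9).
r = √265 ≈ 16.28.

16.28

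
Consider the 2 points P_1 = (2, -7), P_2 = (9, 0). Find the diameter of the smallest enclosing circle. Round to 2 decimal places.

The smallest circle enclosing two points has them as diameter endpoints.
Centre = midpoint = (5.5, -3.5); r² = |P_1P_2|²/4 = 98/4 = 24.5.
Diameter = 2r = 2√(24.5) ≈ 9.90.

9.90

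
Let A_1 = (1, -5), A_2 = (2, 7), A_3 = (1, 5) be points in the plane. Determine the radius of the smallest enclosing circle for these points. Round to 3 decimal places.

Side lengths²: A_1A_2² = 145, A_1A_3² = 100, A_2A_3² = 5.
Since A_1A_2² = 145 ≥ 100 + 5 = 105, the angle opposite A_1A_2 is not acute, so the smallest enclosing circle has A_1A_2 as diameter.
Centre = midpoint of A_1A_2 = (1.5, 1), r² = 145/4 = 36.25.
r = √(36.25) ≈ 6.021.

6.021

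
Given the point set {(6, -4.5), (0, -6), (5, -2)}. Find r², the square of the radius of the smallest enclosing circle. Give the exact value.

Call the three points A, B, C in the order given.
Side lengths²: AB² = 38.25, AC² = 7.25, BC² = 41.
Since BC² = 41 < 38.25 + 7.25 = 45.5, the triangle is acute, so the smallest enclosing circle is the circumcircle.
Circumcentre = (61/22, -191/44), r² = 20213/1936.

20213/1936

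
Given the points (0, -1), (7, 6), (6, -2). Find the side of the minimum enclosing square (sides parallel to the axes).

The bounding box has width 7 and height 8.
An axis-aligned square enclosing the set must have side ≥ max(width, height).
So the minimum side is max(7, 8) = 8.

8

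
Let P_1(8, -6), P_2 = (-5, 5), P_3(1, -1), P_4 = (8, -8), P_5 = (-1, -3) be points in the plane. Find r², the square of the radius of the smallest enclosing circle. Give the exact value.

84.5

The minimum enclosing circle of a finite set is fixed by two of the points (as a diameter) or three (as a circumcircle).
The farthest pair is P_2–P_4 with squared distance 338. The circle on this segment as diameter has centre (1.5, -1.5) and r² = 338/4 = 84.5.
Check P_1: distance² to centre = 62.5 ≤ 84.5, so it lies inside.
All remaining points lie in this disk, and no smaller disk contains both endpoints, so this is the minimum enclosing circle.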